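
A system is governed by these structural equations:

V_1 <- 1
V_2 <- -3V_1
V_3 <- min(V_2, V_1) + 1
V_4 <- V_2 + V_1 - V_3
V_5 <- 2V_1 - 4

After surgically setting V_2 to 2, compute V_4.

1

Under do(V_2=2), the mechanism V_2 <- -3V_1 is discarded; V_2 is fixed at 2.
V_3 = min(V_2, V_1) + 1  [with V_2=2, V_1=1]  = 2
V_4 = V_2 + V_1 - V_3  [with V_2=2, V_1=1, V_3=2]  = 1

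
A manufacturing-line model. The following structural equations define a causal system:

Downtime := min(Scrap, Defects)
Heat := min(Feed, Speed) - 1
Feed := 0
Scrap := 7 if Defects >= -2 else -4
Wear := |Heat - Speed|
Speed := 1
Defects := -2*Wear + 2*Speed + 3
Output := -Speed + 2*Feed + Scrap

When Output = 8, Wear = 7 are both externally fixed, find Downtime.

The joint intervention fixes Output = 8, Wear = 7, removing each variable's own equation.
Defects = -2*Wear + 2*Speed + 3  [with Wear=7, Speed=1]  = -9
Scrap = 7 if Defects >= -2 else -4  [with Defects=-9]  = -4
Downtime = min(Scrap, Defects)  [with Scrap=-4, Defects=-9]  = -9

-9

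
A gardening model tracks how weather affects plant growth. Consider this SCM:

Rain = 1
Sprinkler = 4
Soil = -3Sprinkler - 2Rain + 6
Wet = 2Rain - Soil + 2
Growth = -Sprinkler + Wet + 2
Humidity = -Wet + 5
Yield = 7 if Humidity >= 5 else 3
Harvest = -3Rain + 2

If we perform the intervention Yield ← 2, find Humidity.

Intervening sets Yield = 2 and removes its equation (Yield = 7 if Humidity >= 5 else 3).
Since Humidity is not a descendant of the intervened variable, it is unaffected.
Soil = -3Sprinkler - 2Rain + 6  [with Sprinkler=4, Rain=1]  = -8
Wet = 2Rain - Soil + 2  [with Rain=1, Soil=-8]  = 12
Humidity = -Wet + 5  [with Wet=12]  = -7

-7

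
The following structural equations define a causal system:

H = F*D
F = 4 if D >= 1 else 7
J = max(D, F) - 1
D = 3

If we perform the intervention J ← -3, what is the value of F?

4

Under do(J=-3), the mechanism J = max(D, F) - 1 is discarded; J is fixed at -3.
Since F is not a descendant of the intervened variable, it is unaffected.
F = 4 if D >= 1 else 7  [with D=3]  = 4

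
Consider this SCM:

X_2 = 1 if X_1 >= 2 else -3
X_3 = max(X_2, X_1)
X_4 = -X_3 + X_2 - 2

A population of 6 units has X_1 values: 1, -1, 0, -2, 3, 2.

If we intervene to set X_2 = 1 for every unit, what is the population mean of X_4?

-2.5

Under do(X_2=1), X_2's equation is replaced by X_2=1 for every unit. Per-unit X_4: -2, -2, -2, -2, -4, -3. Mean = -2.5.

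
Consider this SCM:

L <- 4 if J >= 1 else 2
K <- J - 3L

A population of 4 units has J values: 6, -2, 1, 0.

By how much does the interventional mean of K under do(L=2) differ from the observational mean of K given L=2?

2.25

do(L=2) breaks L's dependence on J. With L=2 fixed, K across the units is 0, -8, -5, -6, mean -4.75.
Observing L=2 restricts to units where L's equation naturally yields 2: J ∈ {-2, 0}. In that subpopulation K = -8, -6, mean -7.
Difference = -4.75 − (-7) = 2.25.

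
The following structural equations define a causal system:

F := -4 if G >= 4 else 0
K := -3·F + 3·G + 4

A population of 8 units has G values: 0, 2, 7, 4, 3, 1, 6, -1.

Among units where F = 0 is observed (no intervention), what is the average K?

E[K|F=0] averages over only the 5 units with F=0 (G = 0, 2, 3, 1, -1): K = 4, 10, 13, 7, 1, mean 7.

7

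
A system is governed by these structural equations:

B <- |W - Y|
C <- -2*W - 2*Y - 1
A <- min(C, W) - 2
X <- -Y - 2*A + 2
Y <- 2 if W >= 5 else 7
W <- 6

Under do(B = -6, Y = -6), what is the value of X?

The joint intervention fixes B = -6, Y = -6, removing each variable's own equation.
C = -2*W - 2*Y - 1  [with W=6, Y=-6]  = -1
A = min(C, W) - 2  [with C=-1, W=6]  = -3
X = -Y - 2*A + 2  [with Y=-6, A=-3]  = 14

14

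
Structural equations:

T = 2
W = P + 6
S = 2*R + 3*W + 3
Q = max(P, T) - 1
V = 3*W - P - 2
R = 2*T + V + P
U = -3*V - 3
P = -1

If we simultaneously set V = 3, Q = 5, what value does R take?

6

The joint intervention fixes V = 3, Q = 5, removing each variable's own equation.
R = 2*T + V + P  [with T=2, V=3, P=-1]  = 6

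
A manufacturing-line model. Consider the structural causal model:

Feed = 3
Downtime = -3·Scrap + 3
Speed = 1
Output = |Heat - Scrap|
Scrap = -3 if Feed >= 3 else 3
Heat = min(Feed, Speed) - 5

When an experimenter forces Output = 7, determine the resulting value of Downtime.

The intervention breaks the incoming arrows to Output: Output = |Heat - Scrap| no longer applies, and Output = 7.
Since Downtime is not a descendant of the intervened variable, it is unaffected.
Scrap = -3 if Feed >= 3 else 3  [with Feed=3]  = -3
Downtime = -3·Scrap + 3  [with Scrap=-3]  = 12

12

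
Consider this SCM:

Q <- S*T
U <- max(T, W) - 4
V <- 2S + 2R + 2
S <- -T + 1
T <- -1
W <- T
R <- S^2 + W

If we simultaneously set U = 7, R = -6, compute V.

-6

Setting U = 7, R = -6 by intervention discards those variables' equations.
S = -T + 1  [with T=-1]  = 2
V = 2S + 2R + 2  [with S=2, R=-6]  = -6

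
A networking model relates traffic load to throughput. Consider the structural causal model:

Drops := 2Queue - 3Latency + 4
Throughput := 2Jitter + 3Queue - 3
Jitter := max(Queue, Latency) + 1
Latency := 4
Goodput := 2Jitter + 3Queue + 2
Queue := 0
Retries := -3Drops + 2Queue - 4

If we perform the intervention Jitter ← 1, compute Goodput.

4

Under do(Jitter=1), the mechanism Jitter := max(Queue, Latency) + 1 is discarded; Jitter is fixed at 1.
Goodput = 2Jitter + 3Queue + 2  [with Jitter=1, Queue=0]  = 4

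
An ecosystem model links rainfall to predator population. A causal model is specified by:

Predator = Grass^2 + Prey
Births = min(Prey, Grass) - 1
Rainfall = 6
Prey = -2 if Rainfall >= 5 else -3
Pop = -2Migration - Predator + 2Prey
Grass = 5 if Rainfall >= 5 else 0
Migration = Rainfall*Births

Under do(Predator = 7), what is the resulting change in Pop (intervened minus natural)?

The intervention breaks the incoming arrows to Predator: Predator = Grass^2 + Prey no longer applies, and Predator = 7.
Grass = 5 if Rainfall >= 5 else 0  [with Rainfall=6]  = 5
Prey = -2 if Rainfall >= 5 else -3  [with Rainfall=6]  = -2
Births = min(Prey, Grass) - 1  [with Prey=-2, Grass=5]  = -3
Migration = Rainfall*Births  [with Rainfall=6, Births=-3]  = -18
Pop = -2Migration - Predator + 2Prey  [with Migration=-18, Predator=7, Prey=-2]  = 25
Without intervention: Grass = 5 if Rainfall >= 5 else 0  [with Rainfall=6]  = 5; Prey = -2 if Rainfall >= 5 else -3  [with Rainfall=6]  = -2; Predator = Grass^2 + Prey  [with Grass=5, Prey=-2]  = 23; Births = min(Prey, Grass) - 1  [with Prey=-2, Grass=5]  = -3; Migration = Rainfall*Births  [with Rainfall=6, Births=-3]  = -18; Pop = -2Migration - Predator + 2Prey  [with Migration=-18, Predator=23, Prey=-2]  = 9.
Change = 25 − 9 = 16.

16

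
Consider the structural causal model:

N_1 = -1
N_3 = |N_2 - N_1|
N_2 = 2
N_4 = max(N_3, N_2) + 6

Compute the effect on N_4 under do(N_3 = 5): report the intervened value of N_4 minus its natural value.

2

The intervention breaks the incoming arrows to N_3: N_3 = |N_2 - N_1| no longer applies, and N_3 = 5.
N_4 = max(N_3, N_2) + 6  [with N_3=5, N_2=2]  = 11
Without intervention: N_3 = |N_2 - N_1|  [with N_2=2, N_1=-1]  = 3; N_4 = max(N_3, N_2) + 6  [with N_3=3, N_2=2]  = 9.
Change = 11 − 9 = 2.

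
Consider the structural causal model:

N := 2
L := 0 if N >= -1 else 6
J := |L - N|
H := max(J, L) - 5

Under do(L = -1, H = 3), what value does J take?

3

The joint intervention fixes L = -1, H = 3, removing each variable's own equation.
J = |L - N|  [with L=-1, N=2]  = 3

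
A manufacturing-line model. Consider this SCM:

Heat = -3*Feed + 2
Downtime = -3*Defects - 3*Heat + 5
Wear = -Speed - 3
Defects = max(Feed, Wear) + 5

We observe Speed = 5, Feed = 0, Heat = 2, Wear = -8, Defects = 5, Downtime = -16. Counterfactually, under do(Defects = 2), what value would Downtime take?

-7

The intervention breaks the incoming arrows to Defects: Defects = max(Feed, Wear) + 5 no longer applies, and Defects = 2.
Heat = -3*Feed + 2  [with Feed=0]  = 2
Downtime = -3*Defects - 3*Heat + 5  [with Defects=2, Heat=2]  = -7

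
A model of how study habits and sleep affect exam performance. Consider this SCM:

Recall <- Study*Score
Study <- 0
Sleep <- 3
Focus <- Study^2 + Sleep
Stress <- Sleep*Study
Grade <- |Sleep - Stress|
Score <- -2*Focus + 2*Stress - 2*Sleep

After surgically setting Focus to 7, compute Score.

-20

Intervening sets Focus = 7 and removes its equation (Focus <- Study^2 + Sleep).
Stress = Sleep*Study  [with Sleep=3, Study=0]  = 0
Score = -2*Focus + 2*Stress - 2*Sleep  [with Focus=7, Stress=0, Sleep=3]  = -20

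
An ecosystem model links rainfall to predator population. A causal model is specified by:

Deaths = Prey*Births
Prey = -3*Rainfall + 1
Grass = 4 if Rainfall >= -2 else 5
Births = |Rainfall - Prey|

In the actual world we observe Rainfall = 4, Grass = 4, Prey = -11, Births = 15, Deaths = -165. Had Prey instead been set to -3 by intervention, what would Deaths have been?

do(Prey=-3) replaces the equation Prey = -3*Rainfall + 1 with the constant Prey = -3.
Births = |Rainfall - Prey|  [with Rainfall=4, Prey=-3]  = 7
Deaths = Prey*Births  [with Prey=-3, Births=7]  = -21

-21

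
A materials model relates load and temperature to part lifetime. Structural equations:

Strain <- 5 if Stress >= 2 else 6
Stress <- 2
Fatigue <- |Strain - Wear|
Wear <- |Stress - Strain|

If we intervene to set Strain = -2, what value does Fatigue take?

6

Under do(Strain=-2), the mechanism Strain <- 5 if Stress >= 2 else 6 is discarded; Strain is fixed at -2.
Wear = |Stress - Strain|  [with Stress=2, Strain=-2]  = 4
Fatigue = |Strain - Wear|  [with Strain=-2, Wear=4]  = 6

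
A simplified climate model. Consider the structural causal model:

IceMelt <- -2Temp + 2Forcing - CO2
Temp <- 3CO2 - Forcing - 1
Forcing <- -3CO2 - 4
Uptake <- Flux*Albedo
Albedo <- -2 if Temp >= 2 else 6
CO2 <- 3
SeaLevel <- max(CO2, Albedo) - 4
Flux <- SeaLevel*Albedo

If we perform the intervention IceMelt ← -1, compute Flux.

2

The intervention breaks the incoming arrows to IceMelt: IceMelt <- -2Temp + 2Forcing - CO2 no longer applies, and IceMelt = -1.
No directed path runs from IceMelt to Flux, so Flux keeps its natural value.
Forcing = -3CO2 - 4  [with CO2=3]  = -13
Temp = 3CO2 - Forcing - 1  [with CO2=3, Forcing=-13]  = 21
Albedo = -2 if Temp >= 2 else 6  [with Temp=21]  = -2
SeaLevel = max(CO2, Albedo) - 4  [with CO2=3, Albedo=-2]  = -1
Flux = SeaLevel*Albedo  [with SeaLevel=-1, Albedo=-2]  = 2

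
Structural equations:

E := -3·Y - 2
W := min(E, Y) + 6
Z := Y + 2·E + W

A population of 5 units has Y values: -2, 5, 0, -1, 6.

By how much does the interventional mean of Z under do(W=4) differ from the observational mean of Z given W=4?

-13

do(W=4) breaks W's dependence on Y. With W=4 fixed, Z across the units is 10, -25, 0, 5, -30, mean -8.
Conditioning on W=4 selects the 2 unit(s) with Y ∈ {-2, 0}. Their Z values: 10, 0. Mean = 5.
Difference = -8 − 5 = -13.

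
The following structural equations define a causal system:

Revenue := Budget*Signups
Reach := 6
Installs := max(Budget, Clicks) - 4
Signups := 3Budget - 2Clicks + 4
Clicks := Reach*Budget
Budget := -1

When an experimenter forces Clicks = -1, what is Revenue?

The intervention breaks the incoming arrows to Clicks: Clicks := Reach*Budget no longer applies, and Clicks = -1.
Signups = 3Budget - 2Clicks + 4  [with Budget=-1, Clicks=-1]  = 3
Revenue = Budget*Signups  [with Budget=-1, Signups=3]  = -3

-3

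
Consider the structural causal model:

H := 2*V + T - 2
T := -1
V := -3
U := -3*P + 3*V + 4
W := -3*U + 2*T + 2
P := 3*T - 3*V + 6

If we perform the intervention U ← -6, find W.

The intervention breaks the incoming arrows to U: U := -3*P + 3*V + 4 no longer applies, and U = -6.
W = -3*U + 2*T + 2  [with U=-6, T=-1]  = 18

18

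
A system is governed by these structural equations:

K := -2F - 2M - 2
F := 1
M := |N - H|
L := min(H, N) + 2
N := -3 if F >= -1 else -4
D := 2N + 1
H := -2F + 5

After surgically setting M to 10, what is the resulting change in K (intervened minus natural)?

The intervention breaks the incoming arrows to M: M := |N - H| no longer applies, and M = 10.
K = -2F - 2M - 2  [with F=1, M=10]  = -24
Without intervention: N = -3 if F >= -1 else -4  [with F=1]  = -3; H = -2F + 5  [with F=1]  = 3; M = |N - H|  [with N=-3, H=3]  = 6; K = -2F - 2M - 2  [with F=1, M=6]  = -16.
Change = -24 − (-16) = -8.

-8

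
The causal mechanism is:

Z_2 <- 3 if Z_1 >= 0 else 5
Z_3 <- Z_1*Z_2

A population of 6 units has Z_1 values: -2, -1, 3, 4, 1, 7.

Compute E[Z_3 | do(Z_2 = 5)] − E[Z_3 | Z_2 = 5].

Every unit gets Z_2=5 under the intervention. Z_3 values become -10, -5, 15, 20, 5, 35; E[Z_3|do(Z_2=5)] = 10.
Observing Z_2=5 restricts to units where Z_2's equation naturally yields 5: Z_1 ∈ {-2, -1}. In that subpopulation Z_3 = -10, -5, mean -7.5.
Difference = 10 − (-7.5) = 17.5.

17.5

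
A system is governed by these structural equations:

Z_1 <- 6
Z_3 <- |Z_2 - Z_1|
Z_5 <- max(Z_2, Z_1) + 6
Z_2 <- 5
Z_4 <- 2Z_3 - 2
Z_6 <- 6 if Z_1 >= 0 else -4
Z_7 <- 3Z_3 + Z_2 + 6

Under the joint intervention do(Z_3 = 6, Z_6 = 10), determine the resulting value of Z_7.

Under do(Z_3 = 6, Z_6 = 10), each intervened variable's structural equation is replaced by its fixed value.
Z_7 = 3Z_3 + Z_2 + 6  [with Z_3=6, Z_2=5]  = 29

29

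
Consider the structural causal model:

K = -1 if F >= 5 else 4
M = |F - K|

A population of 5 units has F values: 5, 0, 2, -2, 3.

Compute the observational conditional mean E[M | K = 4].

Observing K=4 restricts to units where K's equation naturally yields 4: F ∈ {0, 2, -2, 3}. In that subpopulation M = 4, 2, 6, 1, mean 3.25.

3.25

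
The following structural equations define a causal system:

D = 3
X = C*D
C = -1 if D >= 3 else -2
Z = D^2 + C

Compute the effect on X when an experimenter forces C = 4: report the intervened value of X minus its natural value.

Under do(C=4), the mechanism C = -1 if D >= 3 else -2 is discarded; C is fixed at 4.
X = C*D  [with C=4, D=3]  = 12
Without intervention: C = -1 if D >= 3 else -2  [with D=3]  = -1; X = C*D  [with C=-1, D=3]  = -3.
Change = 12 − (-3) = 15.

15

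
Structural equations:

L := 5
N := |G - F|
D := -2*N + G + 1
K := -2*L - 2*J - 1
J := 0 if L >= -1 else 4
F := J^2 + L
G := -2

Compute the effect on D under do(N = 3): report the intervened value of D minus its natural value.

Intervening sets N = 3 and removes its equation (N := |G - F|).
D = -2*N + G + 1  [with N=3, G=-2]  = -7
Without intervention: J = 0 if L >= -1 else 4  [with L=5]  = 0; F = J^2 + L  [with J=0, L=5]  = 5; N = |G - F|  [with G=-2, F=5]  = 7; D = -2*N + G + 1  [with N=7, G=-2]  = -15.
Change = -7 − (-15) = 8.

8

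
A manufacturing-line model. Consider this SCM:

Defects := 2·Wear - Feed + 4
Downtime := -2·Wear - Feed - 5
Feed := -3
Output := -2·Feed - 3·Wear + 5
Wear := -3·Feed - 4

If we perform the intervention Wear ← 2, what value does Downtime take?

do(Wear=2) replaces the equation Wear := -3·Feed - 4 with the constant Wear = 2.
Downtime = -2·Wear - Feed - 5  [with Wear=2, Feed=-3]  = -6

-6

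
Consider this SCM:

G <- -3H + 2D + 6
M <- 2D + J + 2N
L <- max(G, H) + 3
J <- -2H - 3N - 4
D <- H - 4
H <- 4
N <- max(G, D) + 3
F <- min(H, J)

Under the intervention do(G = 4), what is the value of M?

-19

The intervention breaks the incoming arrows to G: G <- -3H + 2D + 6 no longer applies, and G = 4.
D = H - 4  [with H=4]  = 0
N = max(G, D) + 3  [with G=4, D=0]  = 7
J = -2H - 3N - 4  [with H=4, N=7]  = -33
M = 2D + J + 2N  [with D=0, J=-33, N=7]  = -19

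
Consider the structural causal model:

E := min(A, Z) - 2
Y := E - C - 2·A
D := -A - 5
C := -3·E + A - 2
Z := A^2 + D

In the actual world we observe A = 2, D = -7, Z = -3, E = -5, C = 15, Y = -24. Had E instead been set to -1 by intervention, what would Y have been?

Under do(E=-1), the mechanism E := min(A, Z) - 2 is discarded; E is fixed at -1.
C = -3·E + A - 2  [with E=-1, A=2]  = 3
Y = E - C - 2·A  [with E=-1, C=3, A=2]  = -8

-8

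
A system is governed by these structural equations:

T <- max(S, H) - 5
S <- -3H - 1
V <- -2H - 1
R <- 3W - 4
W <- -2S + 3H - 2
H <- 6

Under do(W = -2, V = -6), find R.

-10

Setting W = -2, V = -6 by intervention discards those variables' equations.
R = 3W - 4  [with W=-2]  = -10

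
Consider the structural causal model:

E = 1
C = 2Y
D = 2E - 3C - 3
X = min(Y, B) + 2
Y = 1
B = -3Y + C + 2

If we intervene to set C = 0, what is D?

do(C=0) replaces the equation C = 2Y with the constant C = 0.
D = 2E - 3C - 3  [with E=1, C=0]  = -1

-1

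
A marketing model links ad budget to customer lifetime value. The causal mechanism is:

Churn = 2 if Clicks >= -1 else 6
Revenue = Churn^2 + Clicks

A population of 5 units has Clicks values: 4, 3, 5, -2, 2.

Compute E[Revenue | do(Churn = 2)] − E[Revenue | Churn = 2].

The intervention sets Churn=2 in all 5 units regardless of Clicks. Recomputing Revenue per unit gives 8, 7, 9, 2, 6; average 6.4.
Observing Churn=2 restricts to units where Churn's equation naturally yields 2: Clicks ∈ {4, 3, 5, 2}. In that subpopulation Revenue = 8, 7, 9, 6, mean 7.5.
Difference = 6.4 − 7.5 = -1.1.

-1.1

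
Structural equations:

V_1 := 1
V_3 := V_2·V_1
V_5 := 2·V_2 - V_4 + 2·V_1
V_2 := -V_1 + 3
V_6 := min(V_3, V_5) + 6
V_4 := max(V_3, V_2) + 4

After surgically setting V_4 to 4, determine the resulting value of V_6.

8

Under do(V_4=4), the mechanism V_4 := max(V_3, V_2) + 4 is discarded; V_4 is fixed at 4.
V_2 = -V_1 + 3  [with V_1=1]  = 2
V_3 = V_2·V_1  [with V_2=2, V_1=1]  = 2
V_5 = 2·V_2 - V_4 + 2·V_1  [with V_2=2, V_4=4, V_1=1]  = 2
V_6 = min(V_3, V_5) + 6  [with V_3=2, V_5=2]  = 8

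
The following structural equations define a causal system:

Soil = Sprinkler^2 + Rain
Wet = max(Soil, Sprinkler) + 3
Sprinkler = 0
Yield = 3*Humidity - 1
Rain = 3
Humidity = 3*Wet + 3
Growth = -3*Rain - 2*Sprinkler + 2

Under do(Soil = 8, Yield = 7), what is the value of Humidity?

36

Under do(Soil = 8, Yield = 7), each intervened variable's structural equation is replaced by its fixed value.
Wet = max(Soil, Sprinkler) + 3  [with Soil=8, Sprinkler=0]  = 11
Humidity = 3*Wet + 3  [with Wet=11]  = 36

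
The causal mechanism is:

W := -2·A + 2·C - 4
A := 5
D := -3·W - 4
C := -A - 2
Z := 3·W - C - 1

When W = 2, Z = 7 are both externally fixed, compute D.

Setting W = 2, Z = 7 by intervention discards those variables' equations.
D = -3·W - 4  [with W=2]  = -10

-10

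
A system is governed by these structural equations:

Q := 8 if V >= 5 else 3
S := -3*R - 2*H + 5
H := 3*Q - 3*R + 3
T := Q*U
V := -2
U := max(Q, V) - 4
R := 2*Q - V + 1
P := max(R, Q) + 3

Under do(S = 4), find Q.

Under do(S=4), the mechanism S := -3*R - 2*H + 5 is discarded; S is fixed at 4.
No directed path runs from S to Q, so Q keeps its natural value.
Q = 8 if V >= 5 else 3  [with V=-2]  = 3

3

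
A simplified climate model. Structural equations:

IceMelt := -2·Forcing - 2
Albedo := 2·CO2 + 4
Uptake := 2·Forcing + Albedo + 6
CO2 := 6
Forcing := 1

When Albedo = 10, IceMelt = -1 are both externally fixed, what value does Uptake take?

18

The joint intervention fixes Albedo = 10, IceMelt = -1, removing each variable's own equation.
Uptake = 2·Forcing + Albedo + 6  [with Forcing=1, Albedo=10]  = 18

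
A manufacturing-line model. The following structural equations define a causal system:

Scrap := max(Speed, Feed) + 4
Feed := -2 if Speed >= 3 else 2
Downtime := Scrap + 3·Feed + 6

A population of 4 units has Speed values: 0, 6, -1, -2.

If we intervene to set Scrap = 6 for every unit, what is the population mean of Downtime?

Under do(Scrap=6), Scrap's equation is replaced by Scrap=6 for every unit. Per-unit Downtime: 18, 6, 18, 18. Mean = 15.

15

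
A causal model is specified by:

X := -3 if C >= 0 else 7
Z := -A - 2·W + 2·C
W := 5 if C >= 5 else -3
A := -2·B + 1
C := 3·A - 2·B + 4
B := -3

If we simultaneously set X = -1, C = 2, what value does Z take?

3

Under do(X = -1, C = 2), each intervened variable's structural equation is replaced by its fixed value.
A = -2·B + 1  [with B=-3]  = 7
W = 5 if C >= 5 else -3  [with C=2]  = -3
Z = -A - 2·W + 2·C  [with A=7, W=-3, C=2]  = 3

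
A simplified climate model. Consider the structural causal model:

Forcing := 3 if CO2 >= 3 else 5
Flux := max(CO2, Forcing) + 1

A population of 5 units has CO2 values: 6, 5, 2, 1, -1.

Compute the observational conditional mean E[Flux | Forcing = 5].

6

E[Flux|Forcing=5] averages over only the 3 units with Forcing=5 (CO2 = 2, 1, -1): Flux = 6, 6, 6, mean 6.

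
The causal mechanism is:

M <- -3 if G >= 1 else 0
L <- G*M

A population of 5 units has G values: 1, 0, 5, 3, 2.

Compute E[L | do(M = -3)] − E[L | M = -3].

do(M=-3) breaks M's dependence on G. With M=-3 fixed, L across the units is -3, 0, -15, -9, -6, mean -6.6.
E[L|M=-3] averages over only the 4 units with M=-3 (G = 1, 5, 3, 2): L = -3, -15, -9, -6, mean -8.25.
Difference = -6.6 − (-8.25) = 1.65.

1.65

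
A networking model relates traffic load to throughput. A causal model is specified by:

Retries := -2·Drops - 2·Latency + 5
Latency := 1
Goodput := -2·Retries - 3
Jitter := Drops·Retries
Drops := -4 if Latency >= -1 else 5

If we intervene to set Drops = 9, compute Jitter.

-135

Under do(Drops=9), the mechanism Drops := -4 if Latency >= -1 else 5 is discarded; Drops is fixed at 9.
Retries = -2·Drops - 2·Latency + 5  [with Drops=9, Latency=1]  = -15
Jitter = Drops·Retries  [with Drops=9, Retries=-15]  = -135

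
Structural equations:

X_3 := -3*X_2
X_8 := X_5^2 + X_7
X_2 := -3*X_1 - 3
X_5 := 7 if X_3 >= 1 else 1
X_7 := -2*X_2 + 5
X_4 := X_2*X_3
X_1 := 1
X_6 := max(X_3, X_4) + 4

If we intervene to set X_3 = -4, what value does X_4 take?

24

The intervention breaks the incoming arrows to X_3: X_3 := -3*X_2 no longer applies, and X_3 = -4.
X_2 = -3*X_1 - 3  [with X_1=1]  = -6
X_4 = X_2*X_3  [with X_2=-6, X_3=-4]  = 24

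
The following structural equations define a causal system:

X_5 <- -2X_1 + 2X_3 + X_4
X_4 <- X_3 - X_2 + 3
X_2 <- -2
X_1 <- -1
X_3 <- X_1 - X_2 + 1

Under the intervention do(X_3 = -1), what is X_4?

The intervention breaks the incoming arrows to X_3: X_3 <- X_1 - X_2 + 1 no longer applies, and X_3 = -1.
X_4 = X_3 - X_2 + 3  [with X_3=-1, X_2=-2]  = 4

4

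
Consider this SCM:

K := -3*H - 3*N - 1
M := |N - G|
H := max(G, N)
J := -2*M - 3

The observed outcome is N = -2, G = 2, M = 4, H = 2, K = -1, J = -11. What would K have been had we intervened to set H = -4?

Intervening sets H = -4 and removes its equation (H := max(G, N)).
K = -3*H - 3*N - 1  [with H=-4, N=-2]  = 17

17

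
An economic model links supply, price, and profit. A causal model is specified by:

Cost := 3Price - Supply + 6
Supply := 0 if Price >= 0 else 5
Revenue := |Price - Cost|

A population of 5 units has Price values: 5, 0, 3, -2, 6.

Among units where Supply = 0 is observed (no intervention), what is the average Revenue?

13

Conditioning on Supply=0 selects the 4 unit(s) with Price ∈ {5, 0, 3, 6}. Their Revenue values: 16, 6, 12, 18. Mean = 13.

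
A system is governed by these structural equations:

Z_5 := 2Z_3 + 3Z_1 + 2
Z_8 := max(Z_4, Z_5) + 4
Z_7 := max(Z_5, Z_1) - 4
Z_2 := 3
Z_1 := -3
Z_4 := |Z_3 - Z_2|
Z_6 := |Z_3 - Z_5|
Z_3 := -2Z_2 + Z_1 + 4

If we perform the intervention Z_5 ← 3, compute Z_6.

8

The intervention breaks the incoming arrows to Z_5: Z_5 := 2Z_3 + 3Z_1 + 2 no longer applies, and Z_5 = 3.
Z_3 = -2Z_2 + Z_1 + 4  [with Z_2=3, Z_1=-3]  = -5
Z_6 = |Z_3 - Z_5|  [with Z_3=-5, Z_5=3]  = 8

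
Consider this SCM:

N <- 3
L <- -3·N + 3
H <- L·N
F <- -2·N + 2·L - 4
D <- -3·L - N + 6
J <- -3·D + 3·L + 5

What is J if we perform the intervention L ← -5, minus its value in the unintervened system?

Under do(L=-5), the mechanism L <- -3·N + 3 is discarded; L is fixed at -5.
D = -3·L - N + 6  [with L=-5, N=3]  = 18
J = -3·D + 3·L + 5  [with D=18, L=-5]  = -64
Without intervention: L = -3·N + 3  [with N=3]  = -6; D = -3·L - N + 6  [with L=-6, N=3]  = 21; J = -3·D + 3·L + 5  [with D=21, L=-6]  = -76.
Change = -64 − (-76) = 12.

12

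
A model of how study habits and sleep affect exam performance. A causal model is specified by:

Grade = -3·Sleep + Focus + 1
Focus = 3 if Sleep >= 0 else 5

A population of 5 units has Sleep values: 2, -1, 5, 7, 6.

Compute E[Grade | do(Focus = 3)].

Under do(Focus=3), Focus's equation is replaced by Focus=3 for every unit. Per-unit Grade: -2, 7, -11, -17, -14. Mean = -7.4.

-7.4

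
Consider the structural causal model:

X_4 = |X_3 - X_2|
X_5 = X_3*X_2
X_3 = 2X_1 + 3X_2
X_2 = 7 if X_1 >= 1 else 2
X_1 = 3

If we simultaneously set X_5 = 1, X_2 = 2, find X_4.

10

Setting X_5 = 1, X_2 = 2 by intervention discards those variables' equations.
X_3 = 2X_1 + 3X_2  [with X_1=3, X_2=2]  = 12
X_4 = |X_3 - X_2|  [with X_3=12, X_2=2]  = 10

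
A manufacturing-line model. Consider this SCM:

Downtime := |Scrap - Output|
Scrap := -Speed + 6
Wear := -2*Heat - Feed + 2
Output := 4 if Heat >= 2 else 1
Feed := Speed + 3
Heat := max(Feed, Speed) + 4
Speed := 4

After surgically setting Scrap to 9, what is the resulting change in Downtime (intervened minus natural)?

Under do(Scrap=9), the mechanism Scrap := -Speed + 6 is discarded; Scrap is fixed at 9.
Feed = Speed + 3  [with Speed=4]  = 7
Heat = max(Feed, Speed) + 4  [with Feed=7, Speed=4]  = 11
Output = 4 if Heat >= 2 else 1  [with Heat=11]  = 4
Downtime = |Scrap - Output|  [with Scrap=9, Output=4]  = 5
Without intervention: Feed = Speed + 3  [with Speed=4]  = 7; Heat = max(Feed, Speed) + 4  [with Feed=7, Speed=4]  = 11; Scrap = -Speed + 6  [with Speed=4]  = 2; Output = 4 if Heat >= 2 else 1  [with Heat=11]  = 4; Downtime = |Scrap - Output|  [with Scrap=2, Output=4]  = 2.
Change = 5 − 2 = 3.

3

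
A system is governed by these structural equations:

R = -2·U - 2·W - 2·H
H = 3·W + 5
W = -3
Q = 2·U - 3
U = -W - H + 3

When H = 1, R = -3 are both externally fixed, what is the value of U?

The joint intervention fixes H = 1, R = -3, removing each variable's own equation.
U = -W - H + 3  [with W=-3, H=1]  = 5

5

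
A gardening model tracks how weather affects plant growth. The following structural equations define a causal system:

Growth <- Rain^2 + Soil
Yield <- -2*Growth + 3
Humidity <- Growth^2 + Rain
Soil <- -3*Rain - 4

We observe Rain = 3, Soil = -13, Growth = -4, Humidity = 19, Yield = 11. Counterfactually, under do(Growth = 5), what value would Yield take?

-7

do(Growth=5) replaces the equation Growth <- Rain^2 + Soil with the constant Growth = 5.
Yield = -2*Growth + 3  [with Growth=5]  = -7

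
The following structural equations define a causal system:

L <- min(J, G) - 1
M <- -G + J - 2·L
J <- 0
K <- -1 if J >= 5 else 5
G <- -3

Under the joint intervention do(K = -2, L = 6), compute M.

-9

The joint intervention fixes K = -2, L = 6, removing each variable's own equation.
M = -G + J - 2·L  [with G=-3, J=0, L=6]  = -9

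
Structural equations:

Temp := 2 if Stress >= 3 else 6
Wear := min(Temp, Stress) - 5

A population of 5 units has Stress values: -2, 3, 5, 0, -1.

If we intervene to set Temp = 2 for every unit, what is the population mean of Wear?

The intervention sets Temp=2 in all 5 units regardless of Stress. Recomputing Wear per unit gives -7, -3, -3, -5, -6; average -4.8.

-4.8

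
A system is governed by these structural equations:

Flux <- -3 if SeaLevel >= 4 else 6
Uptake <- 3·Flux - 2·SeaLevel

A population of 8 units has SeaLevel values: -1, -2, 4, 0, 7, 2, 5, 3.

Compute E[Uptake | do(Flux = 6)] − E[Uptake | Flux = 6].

Every unit gets Flux=6 under the intervention. Uptake values become 20, 22, 10, 18, 4, 14, 8, 12; E[Uptake|do(Flux=6)] = 13.5.
E[Uptake|Flux=6] averages over only the 5 units with Flux=6 (SeaLevel = -1, -2, 0, 2, 3): Uptake = 20, 22, 18, 14, 12, mean 17.2.
Difference = 13.5 − 17.2 = -3.7.

-3.7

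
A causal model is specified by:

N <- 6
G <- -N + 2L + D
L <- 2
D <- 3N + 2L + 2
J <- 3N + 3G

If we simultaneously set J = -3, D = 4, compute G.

2

Under do(J = -3, D = 4), each intervened variable's structural equation is replaced by its fixed value.
G = -N + 2L + D  [with N=6, L=2, D=4]  = 2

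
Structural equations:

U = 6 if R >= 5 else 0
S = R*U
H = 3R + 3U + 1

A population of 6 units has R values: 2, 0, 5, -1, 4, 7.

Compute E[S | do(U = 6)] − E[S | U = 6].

-19

The intervention sets U=6 in all 6 units regardless of R. Recomputing S per unit gives 12, 0, 30, -6, 24, 42; average 17.
Conditioning on U=6 selects the 2 unit(s) with R ∈ {5, 7}. Their S values: 30, 42. Mean = 36.
Difference = 17 − 36 = -19.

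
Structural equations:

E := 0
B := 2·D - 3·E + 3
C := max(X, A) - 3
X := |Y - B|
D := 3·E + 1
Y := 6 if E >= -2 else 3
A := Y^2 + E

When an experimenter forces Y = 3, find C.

The intervention breaks the incoming arrows to Y: Y := 6 if E >= -2 else 3 no longer applies, and Y = 3.
D = 3·E + 1  [with E=0]  = 1
B = 2·D - 3·E + 3  [with D=1, E=0]  = 5
X = |Y - B|  [with Y=3, B=5]  = 2
A = Y^2 + E  [with Y=3, E=0]  = 9
C = max(X, A) - 3  [with X=2, A=9]  = 6

6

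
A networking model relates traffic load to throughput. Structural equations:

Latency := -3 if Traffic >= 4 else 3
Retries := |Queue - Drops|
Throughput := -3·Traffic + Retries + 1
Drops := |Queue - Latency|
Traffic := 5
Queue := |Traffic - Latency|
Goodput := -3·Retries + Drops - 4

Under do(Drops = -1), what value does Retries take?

Intervening sets Drops = -1 and removes its equation (Drops := |Queue - Latency|).
Latency = -3 if Traffic >= 4 else 3  [with Traffic=5]  = -3
Queue = |Traffic - Latency|  [with Traffic=5, Latency=-3]  = 8
Retries = |Queue - Drops|  [with Queue=8, Drops=-1]  = 9

9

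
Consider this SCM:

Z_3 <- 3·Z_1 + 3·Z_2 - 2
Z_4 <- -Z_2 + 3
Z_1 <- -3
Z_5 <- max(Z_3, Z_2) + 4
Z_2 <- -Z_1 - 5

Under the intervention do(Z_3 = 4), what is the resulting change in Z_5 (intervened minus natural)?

6

do(Z_3=4) replaces the equation Z_3 <- 3·Z_1 + 3·Z_2 - 2 with the constant Z_3 = 4.
Z_2 = -Z_1 - 5  [with Z_1=-3]  = -2
Z_5 = max(Z_3, Z_2) + 4  [with Z_3=4, Z_2=-2]  = 8
Without intervention: Z_2 = -Z_1 - 5  [with Z_1=-3]  = -2; Z_3 = 3·Z_1 + 3·Z_2 - 2  [with Z_1=-3, Z_2=-2]  = -17; Z_5 = max(Z_3, Z_2) + 4  [with Z_3=-17, Z_2=-2]  = 2.
Change = 8 − 2 = 6.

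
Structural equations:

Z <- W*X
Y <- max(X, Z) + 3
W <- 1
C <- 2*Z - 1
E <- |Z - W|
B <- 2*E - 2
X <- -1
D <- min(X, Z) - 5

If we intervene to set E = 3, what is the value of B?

4

do(E=3) replaces the equation E <- |Z - W| with the constant E = 3.
B = 2*E - 2  [with E=3]  = 4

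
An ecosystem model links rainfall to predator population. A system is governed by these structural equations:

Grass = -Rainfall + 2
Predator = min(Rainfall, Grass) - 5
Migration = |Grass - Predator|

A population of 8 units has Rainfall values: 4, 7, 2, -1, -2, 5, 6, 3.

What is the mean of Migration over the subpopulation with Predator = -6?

Observing Predator=-6 restricts to units where Predator's equation naturally yields -6: Rainfall ∈ {-1, 3}. In that subpopulation Migration = 9, 5, mean 7.

7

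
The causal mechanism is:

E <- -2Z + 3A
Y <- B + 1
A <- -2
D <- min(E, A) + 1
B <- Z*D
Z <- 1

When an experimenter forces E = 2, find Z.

Under do(E=2), the mechanism E <- -2Z + 3A is discarded; E is fixed at 2.
Since Z is not a descendant of the intervened variable, it is unaffected.

1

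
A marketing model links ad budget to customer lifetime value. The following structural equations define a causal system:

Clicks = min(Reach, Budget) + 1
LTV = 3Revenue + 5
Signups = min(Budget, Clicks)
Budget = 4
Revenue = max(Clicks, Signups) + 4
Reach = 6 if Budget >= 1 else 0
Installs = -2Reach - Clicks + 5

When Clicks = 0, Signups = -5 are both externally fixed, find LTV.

17

Under do(Clicks = 0, Signups = -5), each intervened variable's structural equation is replaced by its fixed value.
Revenue = max(Clicks, Signups) + 4  [with Clicks=0, Signups=-5]  = 4
LTV = 3Revenue + 5  [with Revenue=4]  = 17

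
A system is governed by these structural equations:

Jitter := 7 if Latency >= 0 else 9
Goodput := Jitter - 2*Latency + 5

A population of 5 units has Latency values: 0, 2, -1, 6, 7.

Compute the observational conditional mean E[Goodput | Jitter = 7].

Observing Jitter=7 restricts to units where Jitter's equation naturally yields 7: Latency ∈ {0, 2, 6, 7}. In that subpopulation Goodput = 12, 8, 0, -2, mean 4.5.

4.5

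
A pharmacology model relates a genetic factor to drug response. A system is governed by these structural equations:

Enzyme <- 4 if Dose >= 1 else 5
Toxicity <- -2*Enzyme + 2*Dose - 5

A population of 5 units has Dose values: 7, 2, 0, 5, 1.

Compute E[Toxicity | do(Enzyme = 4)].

-7

do(Enzyme=4) breaks Enzyme's dependence on Dose. With Enzyme=4 fixed, Toxicity across the units is 1, -9, -13, -3, -11, mean -7.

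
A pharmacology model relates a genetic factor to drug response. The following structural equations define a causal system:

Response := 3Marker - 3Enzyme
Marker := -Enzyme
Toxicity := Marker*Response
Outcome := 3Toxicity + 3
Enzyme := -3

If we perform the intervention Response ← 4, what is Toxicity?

The intervention breaks the incoming arrows to Response: Response := 3Marker - 3Enzyme no longer applies, and Response = 4.
Marker = -Enzyme  [with Enzyme=-3]  = 3
Toxicity = Marker*Response  [with Marker=3, Response=4]  = 12

12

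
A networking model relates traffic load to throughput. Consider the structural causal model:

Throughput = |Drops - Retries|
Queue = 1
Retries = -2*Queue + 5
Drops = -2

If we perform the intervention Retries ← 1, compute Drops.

-2

Under do(Retries=1), the mechanism Retries = -2*Queue + 5 is discarded; Retries is fixed at 1.
Since Drops is not a descendant of the intervened variable, it is unaffected.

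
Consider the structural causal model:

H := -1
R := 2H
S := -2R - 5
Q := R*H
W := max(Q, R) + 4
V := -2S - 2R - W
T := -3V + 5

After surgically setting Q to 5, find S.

Under do(Q=5), the mechanism Q := R*H is discarded; Q is fixed at 5.
Since S is not a descendant of the intervened variable, it is unaffected.
R = 2H  [with H=-1]  = -2
S = -2R - 5  [with R=-2]  = -1

-1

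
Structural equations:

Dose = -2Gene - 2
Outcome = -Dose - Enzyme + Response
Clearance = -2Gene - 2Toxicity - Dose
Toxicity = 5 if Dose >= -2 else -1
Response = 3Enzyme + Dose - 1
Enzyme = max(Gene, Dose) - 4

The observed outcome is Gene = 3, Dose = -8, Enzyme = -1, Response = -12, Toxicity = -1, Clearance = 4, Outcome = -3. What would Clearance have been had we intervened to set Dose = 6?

Under do(Dose=6), the mechanism Dose = -2Gene - 2 is discarded; Dose is fixed at 6.
Toxicity = 5 if Dose >= -2 else -1  [with Dose=6]  = 5
Clearance = -2Gene - 2Toxicity - Dose  [with Gene=3, Toxicity=5, Dose=6]  = -22

-22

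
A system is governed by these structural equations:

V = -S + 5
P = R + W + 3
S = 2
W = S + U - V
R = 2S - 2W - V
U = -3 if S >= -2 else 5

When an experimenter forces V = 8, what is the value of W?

-9

Under do(V=8), the mechanism V = -S + 5 is discarded; V is fixed at 8.
U = -3 if S >= -2 else 5  [with S=2]  = -3
W = S + U - V  [with S=2, U=-3, V=8]  = -9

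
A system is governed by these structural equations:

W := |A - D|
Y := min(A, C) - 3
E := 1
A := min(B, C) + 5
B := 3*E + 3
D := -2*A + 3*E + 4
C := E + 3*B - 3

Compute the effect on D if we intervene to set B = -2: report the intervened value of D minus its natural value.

Under do(B=-2), the mechanism B := 3*E + 3 is discarded; B is fixed at -2.
C = E + 3*B - 3  [with E=1, B=-2]  = -8
A = min(B, C) + 5  [with B=-2, C=-8]  = -3
D = -2*A + 3*E + 4  [with A=-3, E=1]  = 13
Without intervention: B = 3*E + 3  [with E=1]  = 6; C = E + 3*B - 3  [with E=1, B=6]  = 16; A = min(B, C) + 5  [with B=6, C=16]  = 11; D = -2*A + 3*E + 4  [with A=11, E=1]  = -15.
Change = 13 − (-15) = 28.

28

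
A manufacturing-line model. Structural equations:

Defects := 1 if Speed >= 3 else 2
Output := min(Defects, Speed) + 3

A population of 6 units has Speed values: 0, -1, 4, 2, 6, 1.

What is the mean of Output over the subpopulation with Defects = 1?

4

Observing Defects=1 restricts to units where Defects's equation naturally yields 1: Speed ∈ {4, 6}. In that subpopulation Output = 4, 4, mean 4.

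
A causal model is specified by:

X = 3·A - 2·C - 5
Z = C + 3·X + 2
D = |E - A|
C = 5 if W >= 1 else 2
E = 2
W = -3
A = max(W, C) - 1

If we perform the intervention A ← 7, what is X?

12

Intervening sets A = 7 and removes its equation (A = max(W, C) - 1).
C = 5 if W >= 1 else 2  [with W=-3]  = 2
X = 3·A - 2·C - 5  [with A=7, C=2]  = 12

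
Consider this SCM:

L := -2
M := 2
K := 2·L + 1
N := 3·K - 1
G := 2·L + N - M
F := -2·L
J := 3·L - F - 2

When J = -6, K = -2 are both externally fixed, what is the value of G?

Under do(J = -6, K = -2), each intervened variable's structural equation is replaced by its fixed value.
N = 3·K - 1  [with K=-2]  = -7
G = 2·L + N - M  [with L=-2, N=-7, M=2]  = -13

-13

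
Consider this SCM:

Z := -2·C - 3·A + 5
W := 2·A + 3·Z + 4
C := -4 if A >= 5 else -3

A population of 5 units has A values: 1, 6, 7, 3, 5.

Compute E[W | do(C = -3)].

6.2

Under do(C=-3), C's equation is replaced by C=-3 for every unit. Per-unit W: 30, -5, -12, 16, 2. Mean = 6.2.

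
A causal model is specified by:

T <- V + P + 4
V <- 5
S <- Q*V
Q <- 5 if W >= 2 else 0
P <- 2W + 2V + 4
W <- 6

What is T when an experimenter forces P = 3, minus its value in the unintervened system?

The intervention breaks the incoming arrows to P: P <- 2W + 2V + 4 no longer applies, and P = 3.
T = V + P + 4  [with V=5, P=3]  = 12
Without intervention: P = 2W + 2V + 4  [with W=6, V=5]  = 26; T = V + P + 4  [with V=5, P=26]  = 35.
Change = 12 − 35 = -23.

-23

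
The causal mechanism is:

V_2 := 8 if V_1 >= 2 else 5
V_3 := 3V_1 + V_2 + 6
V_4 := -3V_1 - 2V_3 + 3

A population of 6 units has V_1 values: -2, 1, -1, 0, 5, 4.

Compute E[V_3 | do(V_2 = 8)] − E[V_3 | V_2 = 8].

Every unit gets V_2=8 under the intervention. V_3 values become 8, 17, 11, 14, 29, 26; E[V_3|do(V_2=8)] = 17.5.
Conditioning on V_2=8 selects the 2 unit(s) with V_1 ∈ {5, 4}. Their V_3 values: 29, 26. Mean = 27.5.
Difference = 17.5 − 27.5 = -10.

-10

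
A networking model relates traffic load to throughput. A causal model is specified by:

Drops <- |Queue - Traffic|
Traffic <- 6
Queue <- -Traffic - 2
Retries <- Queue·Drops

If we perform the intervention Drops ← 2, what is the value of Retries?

-16

The intervention breaks the incoming arrows to Drops: Drops <- |Queue - Traffic| no longer applies, and Drops = 2.
Queue = -Traffic - 2  [with Traffic=6]  = -8
Retries = Queue·Drops  [with Queue=-8, Drops=2]  = -16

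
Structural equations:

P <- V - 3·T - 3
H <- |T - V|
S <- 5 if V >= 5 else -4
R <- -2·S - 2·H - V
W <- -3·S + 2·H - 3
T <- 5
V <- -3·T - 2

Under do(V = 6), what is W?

-16

Under do(V=6), the mechanism V <- -3·T - 2 is discarded; V is fixed at 6.
H = |T - V|  [with T=5, V=6]  = 1
S = 5 if V >= 5 else -4  [with V=6]  = 5
W = -3·S + 2·H - 3  [with S=5, H=1]  = -16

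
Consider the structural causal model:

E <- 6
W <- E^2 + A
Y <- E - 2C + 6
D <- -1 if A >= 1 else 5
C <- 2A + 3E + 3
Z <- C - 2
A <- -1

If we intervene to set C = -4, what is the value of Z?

-6

do(C=-4) replaces the equation C <- 2A + 3E + 3 with the constant C = -4.
Z = C - 2  [with C=-4]  = -6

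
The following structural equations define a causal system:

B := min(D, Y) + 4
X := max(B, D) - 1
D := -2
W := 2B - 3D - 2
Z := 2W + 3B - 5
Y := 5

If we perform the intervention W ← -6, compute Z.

-11

Under do(W=-6), the mechanism W := 2B - 3D - 2 is discarded; W is fixed at -6.
B = min(D, Y) + 4  [with D=-2, Y=5]  = 2
Z = 2W + 3B - 5  [with W=-6, B=2]  = -11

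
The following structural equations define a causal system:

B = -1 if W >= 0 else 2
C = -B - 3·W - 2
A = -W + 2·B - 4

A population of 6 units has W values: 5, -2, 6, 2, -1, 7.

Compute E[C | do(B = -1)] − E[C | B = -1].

6.5

The intervention sets B=-1 in all 6 units regardless of W. Recomputing C per unit gives -16, 5, -19, -7, 2, -22; average -9.5.
Observing B=-1 restricts to units where B's equation naturally yields -1: W ∈ {5, 6, 2, 7}. In that subpopulation C = -16, -19, -7, -22, mean -16.
Difference = -9.5 − (-16) = 6.5.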